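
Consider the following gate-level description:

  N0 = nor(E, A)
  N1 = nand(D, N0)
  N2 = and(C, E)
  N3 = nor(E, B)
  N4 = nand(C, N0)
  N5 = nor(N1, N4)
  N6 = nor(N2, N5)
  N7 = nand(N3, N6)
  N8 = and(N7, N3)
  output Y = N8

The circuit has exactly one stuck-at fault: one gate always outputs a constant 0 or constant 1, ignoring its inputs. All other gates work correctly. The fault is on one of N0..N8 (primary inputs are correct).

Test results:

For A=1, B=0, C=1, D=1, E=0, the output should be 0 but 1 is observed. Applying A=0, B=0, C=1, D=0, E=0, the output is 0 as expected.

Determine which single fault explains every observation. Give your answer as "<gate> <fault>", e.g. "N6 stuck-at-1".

Fault-free values for test 1 (A=1, B=0, C=1, D=1, E=0): N0=0, N1=1, N2=0, N3=1, N4=1, N5=0, N6=1, N7=0, N8=0, giving Y=0. Observed 1.
Test 1: faults giving observed 1 are {N0 stuck-at-1, N2 stuck-at-1, N5 stuck-at-1, N6 stuck-at-0, N7 stuck-at-1, N8 stuck-at-1}.
Test 2 (A=0, B=0, C=1, D=0, E=0): fault-free N0=1, N1=1, N2=0, N3=1, N4=0, N5=0, N6=1, N7=0, N8=0 → 0; observed 0. Eliminates N2 stuck-at-1, N5 stuck-at-1, N6 stuck-at-0, N7 stuck-at-1, N8 stuck-at-1.
Only N0 stuck-at-1 is consistent with every test.

N0 stuck-at-1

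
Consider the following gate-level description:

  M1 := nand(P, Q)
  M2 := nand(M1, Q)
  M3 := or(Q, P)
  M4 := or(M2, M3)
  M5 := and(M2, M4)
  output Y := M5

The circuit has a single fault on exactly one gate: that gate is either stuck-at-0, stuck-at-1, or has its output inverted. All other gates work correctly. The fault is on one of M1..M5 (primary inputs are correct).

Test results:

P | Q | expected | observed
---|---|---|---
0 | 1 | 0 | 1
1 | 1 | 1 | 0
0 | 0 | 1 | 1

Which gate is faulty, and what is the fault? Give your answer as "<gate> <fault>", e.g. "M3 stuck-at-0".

M1 inverted output

Fault-free values for test 1 (P=0, Q=1): M1=1, M2=0, M3=1, M4=1, M5=0, giving Y=0. Observed 1.
Test 1: faults giving observed 1 are {M1 stuck-at-0, M1 inverted output, M2 stuck-at-1, M2 inverted output, M5 stuck-at-1, M5 inverted output}.
Test 2 (P=1, Q=1): fault-free M1=0, M2=1, M3=1, M4=1, M5=1 → 1; observed 0. Eliminates M1 stuck-at-0, M2 stuck-at-1, M5 stuck-at-1.
Test 3 (P=0, Q=0): fault-free M1=1, M2=1, M3=0, M4=1, M5=1 → 1; observed 1. Eliminates M2 inverted output, M5 inverted output.
Only M1 inverted output is consistent with every test.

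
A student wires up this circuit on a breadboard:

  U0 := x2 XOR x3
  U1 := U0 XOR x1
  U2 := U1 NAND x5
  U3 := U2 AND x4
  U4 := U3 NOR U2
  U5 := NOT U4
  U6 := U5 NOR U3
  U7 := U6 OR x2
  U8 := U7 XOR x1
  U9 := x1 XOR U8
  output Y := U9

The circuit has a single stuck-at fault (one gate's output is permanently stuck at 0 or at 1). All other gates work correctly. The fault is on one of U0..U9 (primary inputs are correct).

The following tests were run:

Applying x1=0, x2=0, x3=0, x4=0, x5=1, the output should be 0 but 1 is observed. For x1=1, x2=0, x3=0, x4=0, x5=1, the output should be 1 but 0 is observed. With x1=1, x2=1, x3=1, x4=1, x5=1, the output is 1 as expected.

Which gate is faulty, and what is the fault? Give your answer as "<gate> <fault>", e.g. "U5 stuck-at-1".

Fault-free values for test 1 (x1=0, x2=0, x3=0, x4=0, x5=1): U0=0, U1=0, U2=1, U3=0, U4=0, U5=1, U6=0, U7=0, U8=0, U9=0, giving Y=0. Observed 1.
Test 1: faults giving observed 1 are {U0 stuck-at-1, U1 stuck-at-1, U2 stuck-at-0, U4 stuck-at-1, U5 stuck-at-0, U6 stuck-at-1, U7 stuck-at-1, U8 stuck-at-1, U9 stuck-at-1}.
Test 2 (x1=1, x2=0, x3=0, x4=0, x5=1): fault-free U0=0, U1=1, U2=0, U3=0, U4=1, U5=0, U6=1, U7=1, U8=0, U9=1 → 1; observed 0. Eliminates U1 stuck-at-1, U2 stuck-at-0, U4 stuck-at-1, U5 stuck-at-0, U6 stuck-at-1, U7 stuck-at-1, U9 stuck-at-1.
Test 3 (x1=1, x2=1, x3=1, x4=1, x5=1): fault-free U0=0, U1=1, U2=0, U3=0, U4=1, U5=0, U6=1, U7=1, U8=0, U9=1 → 1; observed 1. Eliminates U8 stuck-at-1.
Only U0 stuck-at-1 is consistent with every test.

U0 stuck-at-1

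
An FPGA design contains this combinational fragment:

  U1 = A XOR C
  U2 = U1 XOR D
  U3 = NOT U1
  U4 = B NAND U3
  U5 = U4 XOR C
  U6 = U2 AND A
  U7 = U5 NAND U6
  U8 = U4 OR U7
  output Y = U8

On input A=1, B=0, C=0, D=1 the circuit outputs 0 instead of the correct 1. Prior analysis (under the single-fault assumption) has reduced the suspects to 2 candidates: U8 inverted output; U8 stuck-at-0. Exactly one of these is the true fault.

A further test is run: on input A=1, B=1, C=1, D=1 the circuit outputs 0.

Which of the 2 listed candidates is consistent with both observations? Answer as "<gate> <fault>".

Evaluate each candidate on input A=1, B=1, C=1, D=1:
  U8 inverted output: U1=0, U2=1, U3=1, U4=0, U5=1, U6=1, U7=0, U8=1 [inverted output] → 1 — eliminated
  U8 stuck-at-0: U1=0, U2=1, U3=1, U4=0, U5=1, U6=1, U7=0, U8=0 [stuck-at-0] → 0 — matches
Only U8 stuck-at-0 reproduces the observed 0.

U8 stuck-at-0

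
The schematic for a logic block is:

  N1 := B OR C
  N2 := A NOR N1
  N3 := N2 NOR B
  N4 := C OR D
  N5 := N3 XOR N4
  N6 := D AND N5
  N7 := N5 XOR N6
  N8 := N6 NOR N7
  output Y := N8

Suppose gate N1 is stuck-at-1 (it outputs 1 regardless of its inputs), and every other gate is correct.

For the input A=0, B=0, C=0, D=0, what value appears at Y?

0

Propagate with N1 forced: N1=1 [stuck-at-1], N2=0, N3=1, N4=0, N5=1, N6=0, N7=1, N8=0.
So Y = 0. (Without the fault it would be 1.)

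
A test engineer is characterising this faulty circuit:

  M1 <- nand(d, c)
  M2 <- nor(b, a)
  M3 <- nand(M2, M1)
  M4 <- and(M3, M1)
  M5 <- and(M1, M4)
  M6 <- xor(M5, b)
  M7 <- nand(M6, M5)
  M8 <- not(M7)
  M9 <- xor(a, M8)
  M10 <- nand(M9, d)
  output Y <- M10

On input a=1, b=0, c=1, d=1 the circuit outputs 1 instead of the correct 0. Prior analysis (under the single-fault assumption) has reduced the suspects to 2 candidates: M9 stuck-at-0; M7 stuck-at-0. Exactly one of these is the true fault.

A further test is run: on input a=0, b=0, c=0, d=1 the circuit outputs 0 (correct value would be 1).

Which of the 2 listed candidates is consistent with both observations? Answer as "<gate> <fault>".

M7 stuck-at-0

Evaluate each candidate on input a=0, b=0, c=0, d=1:
  M9 stuck-at-0: M1=1, M2=1, M3=0, M4=0, M5=0, M6=0, M7=1, M8=0, M9=0 [stuck-at-0], M10=1 → 1 — eliminated
  M7 stuck-at-0: M1=1, M2=1, M3=0, M4=0, M5=0, M6=0, M7=0 [stuck-at-0], M8=1, M9=1, M10=0 → 0 — matches
Only M7 stuck-at-0 reproduces the observed 0.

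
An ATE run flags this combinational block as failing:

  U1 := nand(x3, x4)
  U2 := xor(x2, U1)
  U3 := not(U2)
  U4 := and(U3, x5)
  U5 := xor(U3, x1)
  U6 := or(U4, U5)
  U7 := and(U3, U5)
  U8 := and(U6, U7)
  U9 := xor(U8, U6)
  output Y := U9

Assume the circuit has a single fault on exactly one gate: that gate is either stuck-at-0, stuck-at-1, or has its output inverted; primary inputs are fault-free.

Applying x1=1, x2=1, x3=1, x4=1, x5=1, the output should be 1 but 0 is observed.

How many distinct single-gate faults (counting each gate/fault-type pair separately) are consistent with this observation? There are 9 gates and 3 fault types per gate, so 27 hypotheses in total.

10

Fault-free: U1=0, U2=1, U3=0, U4=0, U5=1, U6=1, U7=0, U8=0, U9=1 → 1. Observed 0.
  U1: none of the 3 fault types match ✗
  U2: none of the 3 fault types match ✗
  U3: none of the 3 fault types match ✗
  U4: none of the 3 fault types match ✗
  U5: stuck-at-0, inverted output ✓; others ✗
  U6: stuck-at-0, inverted output ✓; others ✗
  U7: stuck-at-1, inverted output ✓; others ✗
  U8: stuck-at-1, inverted output ✓; others ✗
  U9: stuck-at-0, inverted output ✓; others ✗
Consistent faults: {U5 stuck-at-0, U5 inverted output, U6 stuck-at-0, U6 inverted output, U7 stuck-at-1, U7 inverted output, U8 stuck-at-1, U8 inverted output, U9 stuck-at-0, U9 inverted output} — 10 in all.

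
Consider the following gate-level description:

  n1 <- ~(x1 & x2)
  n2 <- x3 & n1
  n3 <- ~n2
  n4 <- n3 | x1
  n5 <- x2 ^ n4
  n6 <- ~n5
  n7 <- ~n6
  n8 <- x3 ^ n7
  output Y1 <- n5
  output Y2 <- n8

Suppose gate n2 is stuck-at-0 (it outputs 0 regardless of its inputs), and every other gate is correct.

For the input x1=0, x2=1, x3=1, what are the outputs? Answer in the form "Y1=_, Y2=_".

Y1=0, Y2=1

Propagate with n2 forced: n1=1, n2=0 [stuck-at-0], n3=1, n4=1, n5=0, n6=1, n7=0, n8=1.
So the outputs are Y1=0, Y2=1. (Without the fault they would be Y1=1, Y2=0.)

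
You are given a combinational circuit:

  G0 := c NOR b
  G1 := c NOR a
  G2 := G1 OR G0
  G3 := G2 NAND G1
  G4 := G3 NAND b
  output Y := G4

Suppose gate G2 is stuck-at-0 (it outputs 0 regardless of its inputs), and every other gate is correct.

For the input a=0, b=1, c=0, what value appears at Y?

Propagate with G2 forced: G0=0, G1=1, G2=0 [stuck-at-0], G3=1, G4=0.
So Y = 0. (Without the fault it would be 1.)

0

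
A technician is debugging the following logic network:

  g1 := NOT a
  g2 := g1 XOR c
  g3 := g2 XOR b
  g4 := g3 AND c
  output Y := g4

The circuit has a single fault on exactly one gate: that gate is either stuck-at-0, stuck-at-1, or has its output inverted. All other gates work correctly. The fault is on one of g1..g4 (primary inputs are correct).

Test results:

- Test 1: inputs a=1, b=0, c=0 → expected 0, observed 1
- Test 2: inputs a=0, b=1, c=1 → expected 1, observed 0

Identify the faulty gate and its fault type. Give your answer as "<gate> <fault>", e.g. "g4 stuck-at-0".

g4 inverted output

Fault-free values for test 1 (a=1, b=0, c=0): g1=0, g2=0, g3=0, g4=0, giving Y=0. Observed 1.
Test 1: faults giving observed 1 are {g4 stuck-at-1, g4 inverted output}.
Test 2 (a=0, b=1, c=1): fault-free g1=1, g2=0, g3=1, g4=1 → 1; observed 0. Eliminates g4 stuck-at-1.
Only g4 inverted output is consistent with every test.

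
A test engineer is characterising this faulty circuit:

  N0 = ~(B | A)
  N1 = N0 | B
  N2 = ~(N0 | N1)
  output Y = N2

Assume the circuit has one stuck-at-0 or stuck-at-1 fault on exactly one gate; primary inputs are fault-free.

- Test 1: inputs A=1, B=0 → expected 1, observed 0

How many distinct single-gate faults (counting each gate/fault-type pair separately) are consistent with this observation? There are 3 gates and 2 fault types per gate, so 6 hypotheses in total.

3

Fault-free: N0=0, N1=0, N2=1 → 1. Observed 0.
  N0 stuck-at-0: output 1 ✗
  N0 stuck-at-1: output 0 ✓
  N1 stuck-at-0: output 1 ✗
  N1 stuck-at-1: output 0 ✓
  N2 stuck-at-0: output 0 ✓
  N2 stuck-at-1: output 1 ✗
Consistent faults: {N0 stuck-at-1, N1 stuck-at-1, N2 stuck-at-0} — 3 in all.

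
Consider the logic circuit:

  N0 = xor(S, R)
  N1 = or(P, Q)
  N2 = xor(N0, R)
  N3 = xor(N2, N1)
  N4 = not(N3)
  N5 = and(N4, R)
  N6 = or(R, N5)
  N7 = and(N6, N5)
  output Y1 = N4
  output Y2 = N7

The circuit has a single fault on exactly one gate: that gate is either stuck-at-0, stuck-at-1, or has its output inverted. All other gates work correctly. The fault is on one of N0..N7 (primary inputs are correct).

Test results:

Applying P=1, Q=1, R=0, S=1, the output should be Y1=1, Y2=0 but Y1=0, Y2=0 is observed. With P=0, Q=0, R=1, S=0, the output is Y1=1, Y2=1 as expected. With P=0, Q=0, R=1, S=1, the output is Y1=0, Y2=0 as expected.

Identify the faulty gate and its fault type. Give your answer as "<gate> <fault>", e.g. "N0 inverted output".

Fault-free values for test 1 (P=1, Q=1, R=0, S=1): N0=1, N1=1, N2=1, N3=0, N4=1, N5=0, N6=0, N7=0, giving Y1=1, Y2=0. Observed Y1=0, Y2=0.
Test 1: faults giving observed Y1=0, Y2=0 are {N0 stuck-at-0, N0 inverted output, N1 stuck-at-0, N1 inverted output, N2 stuck-at-0, N2 inverted output, N3 stuck-at-1, N3 inverted output, N4 stuck-at-0, N4 inverted output}.
Test 2 (P=0, Q=0, R=1, S=0): fault-free N0=1, N1=0, N2=0, N3=0, N4=1, N5=1, N6=1, N7=1 → Y1=1, Y2=1; observed Y1=1, Y2=1. Eliminates N0 stuck-at-0, N0 inverted output, N1 inverted output, N2 inverted output, N3 stuck-at-1, N3 inverted output, N4 stuck-at-0, N4 inverted output.
Test 3 (P=0, Q=0, R=1, S=1): fault-free N0=0, N1=0, N2=1, N3=1, N4=0, N5=0, N6=1, N7=0 → Y1=0, Y2=0; observed Y1=0, Y2=0. Eliminates N2 stuck-at-0.
Only N1 stuck-at-0 is consistent with every test.

N1 stuck-at-0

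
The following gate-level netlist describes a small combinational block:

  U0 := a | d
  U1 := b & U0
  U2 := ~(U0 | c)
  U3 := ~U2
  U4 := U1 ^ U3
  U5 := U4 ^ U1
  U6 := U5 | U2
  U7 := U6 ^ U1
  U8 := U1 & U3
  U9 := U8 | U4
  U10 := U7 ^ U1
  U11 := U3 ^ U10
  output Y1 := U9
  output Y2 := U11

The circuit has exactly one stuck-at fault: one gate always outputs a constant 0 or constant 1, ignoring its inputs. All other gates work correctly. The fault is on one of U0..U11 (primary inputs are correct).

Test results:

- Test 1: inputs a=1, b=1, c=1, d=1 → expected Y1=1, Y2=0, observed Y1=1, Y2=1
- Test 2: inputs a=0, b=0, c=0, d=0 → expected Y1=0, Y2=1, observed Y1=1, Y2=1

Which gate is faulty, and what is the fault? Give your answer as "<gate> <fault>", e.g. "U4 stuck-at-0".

U4 stuck-at-1

Fault-free values for test 1 (a=1, b=1, c=1, d=1): U0=1, U1=1, U2=0, U3=1, U4=0, U5=1, U6=1, U7=0, U8=1, U9=1, U10=1, U11=0, giving Y1=1, Y2=0. Observed Y1=1, Y2=1.
Test 1: faults giving observed Y1=1, Y2=1 are {U2 stuck-at-1, U4 stuck-at-1, U5 stuck-at-0, U6 stuck-at-0, U7 stuck-at-1, U10 stuck-at-0, U11 stuck-at-1}.
Test 2 (a=0, b=0, c=0, d=0): fault-free U0=0, U1=0, U2=1, U3=0, U4=0, U5=0, U6=1, U7=1, U8=0, U9=0, U10=1, U11=1 → Y1=0, Y2=1; observed Y1=1, Y2=1. Eliminates U2 stuck-at-1, U5 stuck-at-0, U6 stuck-at-0, U7 stuck-at-1, U10 stuck-at-0, U11 stuck-at-1.
Only U4 stuck-at-1 is consistent with every test.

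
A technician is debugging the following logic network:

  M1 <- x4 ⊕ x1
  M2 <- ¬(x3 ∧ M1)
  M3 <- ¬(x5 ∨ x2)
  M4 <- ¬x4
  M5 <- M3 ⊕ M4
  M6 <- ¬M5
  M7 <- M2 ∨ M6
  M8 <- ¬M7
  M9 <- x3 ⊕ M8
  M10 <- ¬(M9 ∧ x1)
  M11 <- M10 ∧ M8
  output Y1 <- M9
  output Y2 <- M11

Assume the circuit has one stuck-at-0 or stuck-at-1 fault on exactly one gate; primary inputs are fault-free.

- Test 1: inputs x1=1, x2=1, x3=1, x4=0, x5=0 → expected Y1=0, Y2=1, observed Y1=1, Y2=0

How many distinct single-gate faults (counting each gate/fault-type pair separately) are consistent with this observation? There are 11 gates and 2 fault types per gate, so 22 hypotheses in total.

9

Fault-free: M1=1, M2=0, M3=0, M4=1, M5=1, M6=0, M7=0, M8=1, M9=0, M10=1, M11=1 → Y1=0, Y2=1. Observed Y1=1, Y2=0.
  M1: stuck-at-0 ✓; others ✗
  M2: stuck-at-1 ✓; others ✗
  M3: stuck-at-1 ✓; others ✗
  M4: stuck-at-0 ✓; others ✗
  M5: stuck-at-0 ✓; others ✗
  M6: stuck-at-1 ✓; others ✗
  M7: stuck-at-1 ✓; others ✗
  M8: stuck-at-0 ✓; others ✗
  M9: stuck-at-1 ✓; others ✗
  M10: none of the 2 fault types match ✗
  M11: none of the 2 fault types match ✗
Consistent faults: {M1 stuck-at-0, M2 stuck-at-1, M3 stuck-at-1, M4 stuck-at-0, M5 stuck-at-0, M6 stuck-at-1, M7 stuck-at-1, M8 stuck-at-0, M9 stuck-at-1} — 9 in all.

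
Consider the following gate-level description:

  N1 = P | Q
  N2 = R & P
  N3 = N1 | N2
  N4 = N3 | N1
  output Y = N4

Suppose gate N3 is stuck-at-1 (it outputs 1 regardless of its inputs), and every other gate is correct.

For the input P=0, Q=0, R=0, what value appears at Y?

1

Propagate with N3 forced: N1=0, N2=0, N3=1 [stuck-at-1], N4=1.
So Y = 1. (Without the fault it would be 0.)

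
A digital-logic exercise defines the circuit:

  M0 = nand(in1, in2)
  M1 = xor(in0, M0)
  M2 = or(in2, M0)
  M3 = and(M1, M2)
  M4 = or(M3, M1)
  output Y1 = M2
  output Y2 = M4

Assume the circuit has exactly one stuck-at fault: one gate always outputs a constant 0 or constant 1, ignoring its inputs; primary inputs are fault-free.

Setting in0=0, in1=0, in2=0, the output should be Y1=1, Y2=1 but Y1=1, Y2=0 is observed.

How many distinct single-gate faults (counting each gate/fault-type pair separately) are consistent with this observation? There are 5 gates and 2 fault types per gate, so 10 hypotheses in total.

Fault-free: M0=1, M1=1, M2=1, M3=1, M4=1 → Y1=1, Y2=1. Observed Y1=1, Y2=0.
  M0 stuck-at-0: output Y1=0, Y2=0 ✗
  M0 stuck-at-1: output Y1=1, Y2=1 ✗
  M1 stuck-at-0: output Y1=1, Y2=0 ✓
  M1 stuck-at-1: output Y1=1, Y2=1 ✗
  M2 stuck-at-0: output Y1=0, Y2=1 ✗
  M2 stuck-at-1: output Y1=1, Y2=1 ✗
  M3 stuck-at-0: output Y1=1, Y2=1 ✗
  M3 stuck-at-1: output Y1=1, Y2=1 ✗
  M4 stuck-at-0: output Y1=1, Y2=0 ✓
  M4 stuck-at-1: output Y1=1, Y2=1 ✗
Consistent faults: {M1 stuck-at-0, M4 stuck-at-0} — 2 in all.

2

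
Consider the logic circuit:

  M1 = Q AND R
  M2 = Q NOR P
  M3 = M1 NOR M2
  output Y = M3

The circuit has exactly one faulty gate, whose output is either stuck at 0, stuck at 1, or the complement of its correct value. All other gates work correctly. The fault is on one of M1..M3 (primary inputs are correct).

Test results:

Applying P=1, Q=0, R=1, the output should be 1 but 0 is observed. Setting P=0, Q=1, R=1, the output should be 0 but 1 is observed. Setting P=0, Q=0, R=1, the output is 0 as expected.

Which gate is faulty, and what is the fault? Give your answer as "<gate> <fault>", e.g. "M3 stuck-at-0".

Fault-free values for test 1 (P=1, Q=0, R=1): M1=0, M2=0, M3=1, giving Y=1. Observed 0.
Test 1: faults giving observed 0 are {M1 stuck-at-1, M1 inverted output, M2 stuck-at-1, M2 inverted output, M3 stuck-at-0, M3 inverted output}.
Test 2 (P=0, Q=1, R=1): fault-free M1=1, M2=0, M3=0 → 0; observed 1. Eliminates M1 stuck-at-1, M2 stuck-at-1, M2 inverted output, M3 stuck-at-0.
Test 3 (P=0, Q=0, R=1): fault-free M1=0, M2=1, M3=0 → 0; observed 0. Eliminates M3 inverted output.
Only M1 inverted output is consistent with every test.

M1 inverted output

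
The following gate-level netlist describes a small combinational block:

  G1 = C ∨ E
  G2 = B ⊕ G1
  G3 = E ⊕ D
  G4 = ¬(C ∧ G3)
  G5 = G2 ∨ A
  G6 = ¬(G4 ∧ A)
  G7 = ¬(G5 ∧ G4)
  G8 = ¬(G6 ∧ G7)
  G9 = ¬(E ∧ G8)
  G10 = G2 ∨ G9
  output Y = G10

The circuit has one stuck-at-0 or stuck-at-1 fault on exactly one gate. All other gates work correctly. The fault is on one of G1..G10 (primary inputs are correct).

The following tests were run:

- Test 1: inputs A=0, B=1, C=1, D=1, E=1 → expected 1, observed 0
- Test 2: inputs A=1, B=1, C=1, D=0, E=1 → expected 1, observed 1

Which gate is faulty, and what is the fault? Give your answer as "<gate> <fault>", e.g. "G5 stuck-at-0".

G5 stuck-at-1

Fault-free values for test 1 (A=0, B=1, C=1, D=1, E=1): G1=1, G2=0, G3=0, G4=1, G5=0, G6=1, G7=1, G8=0, G9=1, G10=1, giving Y=1. Observed 0.
Test 1: faults giving observed 0 are {G5 stuck-at-1, G6 stuck-at-0, G7 stuck-at-0, G8 stuck-at-1, G9 stuck-at-0, G10 stuck-at-0}.
Test 2 (A=1, B=1, C=1, D=0, E=1): fault-free G1=1, G2=0, G3=1, G4=0, G5=1, G6=1, G7=1, G8=0, G9=1, G10=1 → 1; observed 1. Eliminates G6 stuck-at-0, G7 stuck-at-0, G8 stuck-at-1, G9 stuck-at-0, G10 stuck-at-0.
Only G5 stuck-at-1 is consistent with every test.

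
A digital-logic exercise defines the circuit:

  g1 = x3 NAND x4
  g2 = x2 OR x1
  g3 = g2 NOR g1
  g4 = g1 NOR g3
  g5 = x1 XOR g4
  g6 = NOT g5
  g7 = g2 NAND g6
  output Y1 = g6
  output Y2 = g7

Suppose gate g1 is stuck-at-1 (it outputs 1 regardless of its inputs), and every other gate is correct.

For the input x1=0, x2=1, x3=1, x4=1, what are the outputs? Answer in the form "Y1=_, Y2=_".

Propagate with g1 forced: g1=1 [stuck-at-1], g2=1, g3=0, g4=0, g5=0, g6=1, g7=0.
So the outputs are Y1=1, Y2=0. (Without the fault they would be Y1=0, Y2=1.)

Y1=1, Y2=0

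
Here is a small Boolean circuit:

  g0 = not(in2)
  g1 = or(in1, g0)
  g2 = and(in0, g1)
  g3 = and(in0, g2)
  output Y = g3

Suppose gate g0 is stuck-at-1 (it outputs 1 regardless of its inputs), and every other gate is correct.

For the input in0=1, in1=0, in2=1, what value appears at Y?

Propagate with g0 forced: g0=1 [stuck-at-1], g1=1, g2=1, g3=1.
So Y = 1. (Without the fault it would be 0.)

1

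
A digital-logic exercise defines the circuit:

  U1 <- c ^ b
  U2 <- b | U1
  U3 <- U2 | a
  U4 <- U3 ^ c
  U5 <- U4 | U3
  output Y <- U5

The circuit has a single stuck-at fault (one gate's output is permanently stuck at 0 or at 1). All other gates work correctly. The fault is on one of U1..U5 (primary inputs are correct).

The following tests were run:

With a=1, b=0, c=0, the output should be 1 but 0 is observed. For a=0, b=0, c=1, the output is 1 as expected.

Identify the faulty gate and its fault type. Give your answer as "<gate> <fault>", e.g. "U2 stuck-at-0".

Fault-free values for test 1 (a=1, b=0, c=0): U1=0, U2=0, U3=1, U4=1, U5=1, giving Y=1. Observed 0.
Test 1: faults giving observed 0 are {U3 stuck-at-0, U5 stuck-at-0}.
Test 2 (a=0, b=0, c=1): fault-free U1=1, U2=1, U3=1, U4=0, U5=1 → 1; observed 1. Eliminates U5 stuck-at-0.
Only U3 stuck-at-0 is consistent with every test.

U3 stuck-at-0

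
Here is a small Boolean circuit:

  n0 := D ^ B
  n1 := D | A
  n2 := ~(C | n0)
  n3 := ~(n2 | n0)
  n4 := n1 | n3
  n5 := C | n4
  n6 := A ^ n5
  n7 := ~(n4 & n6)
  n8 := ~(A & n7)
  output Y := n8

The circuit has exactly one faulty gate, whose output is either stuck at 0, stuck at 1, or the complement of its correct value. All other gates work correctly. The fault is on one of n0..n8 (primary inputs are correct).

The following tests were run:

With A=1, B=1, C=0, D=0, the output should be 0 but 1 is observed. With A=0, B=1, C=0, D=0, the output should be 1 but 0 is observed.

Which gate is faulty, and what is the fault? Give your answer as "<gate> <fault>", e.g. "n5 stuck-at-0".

Fault-free values for test 1 (A=1, B=1, C=0, D=0): n0=1, n1=1, n2=0, n3=0, n4=1, n5=1, n6=0, n7=1, n8=0, giving Y=0. Observed 1.
Test 1: faults giving observed 1 are {n5 stuck-at-0, n5 inverted output, n6 stuck-at-1, n6 inverted output, n7 stuck-at-0, n7 inverted output, n8 stuck-at-1, n8 inverted output}.
Test 2 (A=0, B=1, C=0, D=0): fault-free n0=1, n1=0, n2=0, n3=0, n4=0, n5=0, n6=0, n7=1, n8=1 → 1; observed 0. Eliminates n5 stuck-at-0, n5 inverted output, n6 stuck-at-1, n6 inverted output, n7 stuck-at-0, n7 inverted output, n8 stuck-at-1.
Only n8 inverted output is consistent with every test.

n8 inverted output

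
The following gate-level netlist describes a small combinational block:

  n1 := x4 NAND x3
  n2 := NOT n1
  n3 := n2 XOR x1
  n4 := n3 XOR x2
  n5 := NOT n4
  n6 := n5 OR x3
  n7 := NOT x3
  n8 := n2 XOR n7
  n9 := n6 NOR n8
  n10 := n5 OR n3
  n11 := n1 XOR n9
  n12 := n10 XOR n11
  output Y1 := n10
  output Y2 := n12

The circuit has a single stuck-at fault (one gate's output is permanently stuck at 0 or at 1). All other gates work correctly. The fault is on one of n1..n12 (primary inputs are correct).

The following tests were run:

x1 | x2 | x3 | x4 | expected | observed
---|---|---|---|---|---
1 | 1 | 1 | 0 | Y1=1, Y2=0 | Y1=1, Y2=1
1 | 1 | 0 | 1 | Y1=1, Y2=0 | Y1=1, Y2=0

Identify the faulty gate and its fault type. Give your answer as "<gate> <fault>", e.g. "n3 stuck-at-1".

n6 stuck-at-0

Fault-free values for test 1 (x1=1, x2=1, x3=1, x4=0): n1=1, n2=0, n3=1, n4=0, n5=1, n6=1, n7=0, n8=0, n9=0, n10=1, n11=1, n12=0, giving Y1=1, Y2=0. Observed Y1=1, Y2=1.
Test 1: faults giving observed Y1=1, Y2=1 are {n6 stuck-at-0, n9 stuck-at-1, n11 stuck-at-0, n12 stuck-at-1}.
Test 2 (x1=1, x2=1, x3=0, x4=1): fault-free n1=1, n2=0, n3=1, n4=0, n5=1, n6=1, n7=1, n8=1, n9=0, n10=1, n11=1, n12=0 → Y1=1, Y2=0; observed Y1=1, Y2=0. Eliminates n9 stuck-at-1, n11 stuck-at-0, n12 stuck-at-1.
Only n6 stuck-at-0 is consistent with every test.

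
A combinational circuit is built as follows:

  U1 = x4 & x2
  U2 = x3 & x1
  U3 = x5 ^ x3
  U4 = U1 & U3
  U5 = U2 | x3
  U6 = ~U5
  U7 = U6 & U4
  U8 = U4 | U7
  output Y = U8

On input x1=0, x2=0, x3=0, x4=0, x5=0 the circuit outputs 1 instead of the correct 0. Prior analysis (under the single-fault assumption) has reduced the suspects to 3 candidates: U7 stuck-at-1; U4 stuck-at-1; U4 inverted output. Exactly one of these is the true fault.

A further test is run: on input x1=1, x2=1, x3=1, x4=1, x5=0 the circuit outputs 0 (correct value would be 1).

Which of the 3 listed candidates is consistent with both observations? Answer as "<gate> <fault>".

U4 inverted output

Evaluate each candidate on input x1=1, x2=1, x3=1, x4=1, x5=0:
  U7 stuck-at-1: U1=1, U2=1, U3=1, U4=1, U5=1, U6=0, U7=1 [stuck-at-1], U8=1 → 1 — eliminated
  U4 stuck-at-1: U1=1, U2=1, U3=1, U4=1 [stuck-at-1], U5=1, U6=0, U7=0, U8=1 → 1 — eliminated
  U4 inverted output: U1=1, U2=1, U3=1, U4=0 [inverted output], U5=1, U6=0, U7=0, U8=0 → 0 — matches
Only U4 inverted output reproduces the observed 0.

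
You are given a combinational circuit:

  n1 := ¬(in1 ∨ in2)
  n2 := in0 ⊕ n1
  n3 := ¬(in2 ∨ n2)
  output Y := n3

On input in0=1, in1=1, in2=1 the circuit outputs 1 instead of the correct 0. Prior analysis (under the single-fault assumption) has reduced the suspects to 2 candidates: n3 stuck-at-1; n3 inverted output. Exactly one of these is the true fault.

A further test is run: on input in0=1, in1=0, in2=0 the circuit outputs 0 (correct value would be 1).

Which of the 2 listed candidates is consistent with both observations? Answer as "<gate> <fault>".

n3 inverted output

Evaluate each candidate on input in0=1, in1=0, in2=0:
  n3 stuck-at-1: n1=1, n2=0, n3=1 [stuck-at-1] → 1 — eliminated
  n3 inverted output: n1=1, n2=0, n3=0 [inverted output] → 0 — matches
Only n3 inverted output reproduces the observed 0.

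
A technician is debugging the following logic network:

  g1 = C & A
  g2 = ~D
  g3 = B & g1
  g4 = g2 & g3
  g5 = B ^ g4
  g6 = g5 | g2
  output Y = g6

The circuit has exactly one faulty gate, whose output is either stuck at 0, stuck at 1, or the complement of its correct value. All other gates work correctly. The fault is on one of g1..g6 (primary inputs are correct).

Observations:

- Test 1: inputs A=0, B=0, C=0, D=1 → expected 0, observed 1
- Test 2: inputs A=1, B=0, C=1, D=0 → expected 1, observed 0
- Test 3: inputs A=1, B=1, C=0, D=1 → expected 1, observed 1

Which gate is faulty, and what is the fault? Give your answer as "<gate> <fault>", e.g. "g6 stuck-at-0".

g2 inverted output

Fault-free values for test 1 (A=0, B=0, C=0, D=1): g1=0, g2=0, g3=0, g4=0, g5=0, g6=0, giving Y=0. Observed 1.
Test 1: faults giving observed 1 are {g2 stuck-at-1, g2 inverted output, g4 stuck-at-1, g4 inverted output, g5 stuck-at-1, g5 inverted output, g6 stuck-at-1, g6 inverted output}.
Test 2 (A=1, B=0, C=1, D=0): fault-free g1=1, g2=1, g3=0, g4=0, g5=0, g6=1 → 1; observed 0. Eliminates g2 stuck-at-1, g4 stuck-at-1, g4 inverted output, g5 stuck-at-1, g5 inverted output, g6 stuck-at-1.
Test 3 (A=1, B=1, C=0, D=1): fault-free g1=0, g2=0, g3=0, g4=0, g5=1, g6=1 → 1; observed 1. Eliminates g6 inverted output.
Only g2 inverted output is consistent with every test.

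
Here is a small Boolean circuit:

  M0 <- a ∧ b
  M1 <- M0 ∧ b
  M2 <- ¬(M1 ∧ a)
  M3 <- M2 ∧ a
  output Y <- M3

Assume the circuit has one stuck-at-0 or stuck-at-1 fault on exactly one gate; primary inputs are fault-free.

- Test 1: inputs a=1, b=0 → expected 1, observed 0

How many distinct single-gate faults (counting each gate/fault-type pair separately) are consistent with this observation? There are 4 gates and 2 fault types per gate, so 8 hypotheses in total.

3

Fault-free: M0=0, M1=0, M2=1, M3=1 → 1. Observed 0.
  M0 stuck-at-0: output 1 ✗
  M0 stuck-at-1: output 1 ✗
  M1 stuck-at-0: output 1 ✗
  M1 stuck-at-1: output 0 ✓
  M2 stuck-at-0: output 0 ✓
  M2 stuck-at-1: output 1 ✗
  M3 stuck-at-0: output 0 ✓
  M3 stuck-at-1: output 1 ✗
Consistent faults: {M1 stuck-at-1, M2 stuck-at-0, M3 stuck-at-0} — 3 in all.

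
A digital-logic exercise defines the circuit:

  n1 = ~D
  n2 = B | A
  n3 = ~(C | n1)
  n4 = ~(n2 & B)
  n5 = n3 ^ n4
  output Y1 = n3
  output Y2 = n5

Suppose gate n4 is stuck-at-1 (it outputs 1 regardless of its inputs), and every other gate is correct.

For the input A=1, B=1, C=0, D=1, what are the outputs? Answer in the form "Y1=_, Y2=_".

Y1=1, Y2=0

Propagate with n4 forced: n1=0, n2=1, n3=1, n4=1 [stuck-at-1], n5=0.
So the outputs are Y1=1, Y2=0. (Without the fault they would be Y1=1, Y2=1.)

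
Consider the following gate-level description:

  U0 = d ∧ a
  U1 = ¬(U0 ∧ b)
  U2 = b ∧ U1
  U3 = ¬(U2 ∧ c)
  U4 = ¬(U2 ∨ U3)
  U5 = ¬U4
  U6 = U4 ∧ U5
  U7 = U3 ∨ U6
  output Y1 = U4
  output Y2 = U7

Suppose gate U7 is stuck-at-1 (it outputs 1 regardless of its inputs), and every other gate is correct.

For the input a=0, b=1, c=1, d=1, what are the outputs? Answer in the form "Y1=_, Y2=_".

Y1=0, Y2=1

Propagate with U7 forced: U0=0, U1=1, U2=1, U3=0, U4=0, U5=1, U6=0, U7=1 [stuck-at-1].
So the outputs are Y1=0, Y2=1. (Without the fault they would be Y1=0, Y2=0.)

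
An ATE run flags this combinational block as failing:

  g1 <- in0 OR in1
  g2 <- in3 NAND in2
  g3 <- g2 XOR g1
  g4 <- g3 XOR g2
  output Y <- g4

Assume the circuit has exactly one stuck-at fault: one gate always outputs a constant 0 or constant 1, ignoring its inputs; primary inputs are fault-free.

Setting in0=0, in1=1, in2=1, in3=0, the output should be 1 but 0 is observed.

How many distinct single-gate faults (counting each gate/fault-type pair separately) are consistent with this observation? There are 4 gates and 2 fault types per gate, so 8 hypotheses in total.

Fault-free: g1=1, g2=1, g3=0, g4=1 → 1. Observed 0.
  g1 stuck-at-0: output 0 ✓
  g1 stuck-at-1: output 1 ✗
  g2 stuck-at-0: output 1 ✗
  g2 stuck-at-1: output 1 ✗
  g3 stuck-at-0: output 1 ✗
  g3 stuck-at-1: output 0 ✓
  g4 stuck-at-0: output 0 ✓
  g4 stuck-at-1: output 1 ✗
Consistent faults: {g1 stuck-at-0, g3 stuck-at-1, g4 stuck-at-0} — 3 in all.

3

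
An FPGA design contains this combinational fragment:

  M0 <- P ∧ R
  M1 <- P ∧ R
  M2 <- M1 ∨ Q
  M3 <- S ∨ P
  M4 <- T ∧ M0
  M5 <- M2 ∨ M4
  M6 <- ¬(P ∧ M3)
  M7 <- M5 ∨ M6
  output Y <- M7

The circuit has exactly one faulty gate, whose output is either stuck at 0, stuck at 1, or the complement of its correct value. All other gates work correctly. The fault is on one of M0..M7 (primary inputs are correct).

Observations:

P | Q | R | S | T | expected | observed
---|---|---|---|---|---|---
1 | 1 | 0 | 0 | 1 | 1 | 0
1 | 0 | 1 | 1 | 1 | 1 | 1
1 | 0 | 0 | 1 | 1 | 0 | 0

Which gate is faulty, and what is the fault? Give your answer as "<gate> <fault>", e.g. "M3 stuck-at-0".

Fault-free values for test 1 (P=1, Q=1, R=0, S=0, T=1): M0=0, M1=0, M2=1, M3=1, M4=0, M5=1, M6=0, M7=1, giving Y=1. Observed 0.
Test 1: faults giving observed 0 are {M2 stuck-at-0, M2 inverted output, M5 stuck-at-0, M5 inverted output, M7 stuck-at-0, M7 inverted output}.
Test 2 (P=1, Q=0, R=1, S=1, T=1): fault-free M0=1, M1=1, M2=1, M3=1, M4=1, M5=1, M6=0, M7=1 → 1; observed 1. Eliminates M5 stuck-at-0, M5 inverted output, M7 stuck-at-0, M7 inverted output.
Test 3 (P=1, Q=0, R=0, S=1, T=1): fault-free M0=0, M1=0, M2=0, M3=1, M4=0, M5=0, M6=0, M7=0 → 0; observed 0. Eliminates M2 inverted output.
Only M2 stuck-at-0 is consistent with every test.

M2 stuck-at-0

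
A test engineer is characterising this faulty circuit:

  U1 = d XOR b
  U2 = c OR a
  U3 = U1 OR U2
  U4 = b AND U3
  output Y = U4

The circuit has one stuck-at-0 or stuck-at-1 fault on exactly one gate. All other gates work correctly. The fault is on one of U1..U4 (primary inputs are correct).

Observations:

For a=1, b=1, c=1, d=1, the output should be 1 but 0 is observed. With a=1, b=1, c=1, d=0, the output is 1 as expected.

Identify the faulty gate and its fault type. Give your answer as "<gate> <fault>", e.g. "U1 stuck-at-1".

U2 stuck-at-0

Fault-free values for test 1 (a=1, b=1, c=1, d=1): U1=0, U2=1, U3=1, U4=1, giving Y=1. Observed 0.
Test 1: faults giving observed 0 are {U2 stuck-at-0, U3 stuck-at-0, U4 stuck-at-0}.
Test 2 (a=1, b=1, c=1, d=0): fault-free U1=1, U2=1, U3=1, U4=1 → 1; observed 1. Eliminates U3 stuck-at-0, U4 stuck-at-0.
Only U2 stuck-at-0 is consistent with every test.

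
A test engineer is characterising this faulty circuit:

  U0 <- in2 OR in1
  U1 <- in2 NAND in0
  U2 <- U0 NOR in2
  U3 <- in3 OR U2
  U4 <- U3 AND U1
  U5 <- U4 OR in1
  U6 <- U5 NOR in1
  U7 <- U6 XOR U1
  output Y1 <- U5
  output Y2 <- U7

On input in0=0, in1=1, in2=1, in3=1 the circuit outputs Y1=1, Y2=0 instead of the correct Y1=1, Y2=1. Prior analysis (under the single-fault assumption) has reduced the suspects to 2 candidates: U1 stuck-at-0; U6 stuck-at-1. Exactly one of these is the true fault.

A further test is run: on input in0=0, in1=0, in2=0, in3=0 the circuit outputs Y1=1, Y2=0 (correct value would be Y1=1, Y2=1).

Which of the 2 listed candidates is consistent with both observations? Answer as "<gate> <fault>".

U6 stuck-at-1

Evaluate each candidate on input in0=0, in1=0, in2=0, in3=0:
  U1 stuck-at-0: U0=0, U1=0 [stuck-at-0], U2=1, U3=1, U4=0, U5=0, U6=1, U7=1 → Y1=0, Y2=1 — eliminated
  U6 stuck-at-1: U0=0, U1=1, U2=1, U3=1, U4=1, U5=1, U6=1 [stuck-at-1], U7=0 → Y1=1, Y2=0 — matches
Only U6 stuck-at-1 reproduces the observed Y1=1, Y2=0.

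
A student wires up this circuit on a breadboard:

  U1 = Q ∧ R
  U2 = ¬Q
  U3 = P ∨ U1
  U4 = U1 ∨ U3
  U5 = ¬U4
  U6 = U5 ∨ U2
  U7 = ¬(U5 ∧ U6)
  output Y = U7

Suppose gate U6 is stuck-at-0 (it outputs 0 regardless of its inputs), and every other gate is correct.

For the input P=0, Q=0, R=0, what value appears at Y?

Propagate with U6 forced: U1=0, U2=1, U3=0, U4=0, U5=1, U6=0 [stuck-at-0], U7=1.
So Y = 1. (Without the fault it would be 0.)

1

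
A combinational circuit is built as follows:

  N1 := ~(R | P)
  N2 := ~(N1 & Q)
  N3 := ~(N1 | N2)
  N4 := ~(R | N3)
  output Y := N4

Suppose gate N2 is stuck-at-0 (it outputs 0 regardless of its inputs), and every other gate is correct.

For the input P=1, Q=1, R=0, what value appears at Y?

Propagate with N2 forced: N1=0, N2=0 [stuck-at-0], N3=1, N4=0.
So Y = 0. (Without the fault it would be 1.)

0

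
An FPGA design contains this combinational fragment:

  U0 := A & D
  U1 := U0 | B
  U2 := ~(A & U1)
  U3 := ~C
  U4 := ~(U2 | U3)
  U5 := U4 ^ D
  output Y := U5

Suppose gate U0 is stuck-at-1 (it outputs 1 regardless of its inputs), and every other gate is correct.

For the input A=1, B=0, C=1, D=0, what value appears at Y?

Propagate with U0 forced: U0=1 [stuck-at-1], U1=1, U2=0, U3=0, U4=1, U5=1.
So Y = 1. (Without the fault it would be 0.)

1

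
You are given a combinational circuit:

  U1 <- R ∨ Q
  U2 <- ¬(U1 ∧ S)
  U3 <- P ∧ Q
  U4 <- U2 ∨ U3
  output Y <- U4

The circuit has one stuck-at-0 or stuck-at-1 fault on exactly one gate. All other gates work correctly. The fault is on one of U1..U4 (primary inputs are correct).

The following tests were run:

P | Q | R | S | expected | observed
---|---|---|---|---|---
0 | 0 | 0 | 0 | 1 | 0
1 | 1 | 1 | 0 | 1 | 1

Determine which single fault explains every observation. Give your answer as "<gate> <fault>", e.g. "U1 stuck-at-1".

U2 stuck-at-0

Fault-free values for test 1 (P=0, Q=0, R=0, S=0): U1=0, U2=1, U3=0, U4=1, giving Y=1. Observed 0.
Test 1: faults giving observed 0 are {U2 stuck-at-0, U4 stuck-at-0}.
Test 2 (P=1, Q=1, R=1, S=0): fault-free U1=1, U2=1, U3=1, U4=1 → 1; observed 1. Eliminates U4 stuck-at-0.
Only U2 stuck-at-0 is consistent with every test.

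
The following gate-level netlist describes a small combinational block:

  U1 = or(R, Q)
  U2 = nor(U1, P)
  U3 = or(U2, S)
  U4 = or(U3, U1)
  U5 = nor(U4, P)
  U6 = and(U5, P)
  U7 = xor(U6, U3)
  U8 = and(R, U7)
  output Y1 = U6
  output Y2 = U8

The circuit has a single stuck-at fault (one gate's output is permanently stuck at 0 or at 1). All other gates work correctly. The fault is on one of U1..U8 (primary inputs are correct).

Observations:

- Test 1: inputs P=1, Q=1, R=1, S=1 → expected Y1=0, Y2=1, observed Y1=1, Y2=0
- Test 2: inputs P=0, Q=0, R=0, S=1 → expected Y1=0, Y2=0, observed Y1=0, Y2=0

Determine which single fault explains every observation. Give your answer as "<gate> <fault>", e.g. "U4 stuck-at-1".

U5 stuck-at-1

Fault-free values for test 1 (P=1, Q=1, R=1, S=1): U1=1, U2=0, U3=1, U4=1, U5=0, U6=0, U7=1, U8=1, giving Y1=0, Y2=1. Observed Y1=1, Y2=0.
Test 1: faults giving observed Y1=1, Y2=0 are {U5 stuck-at-1, U6 stuck-at-1}.
Test 2 (P=0, Q=0, R=0, S=1): fault-free U1=0, U2=1, U3=1, U4=1, U5=0, U6=0, U7=1, U8=0 → Y1=0, Y2=0; observed Y1=0, Y2=0. Eliminates U6 stuck-at-1.
Only U5 stuck-at-1 is consistent with every test.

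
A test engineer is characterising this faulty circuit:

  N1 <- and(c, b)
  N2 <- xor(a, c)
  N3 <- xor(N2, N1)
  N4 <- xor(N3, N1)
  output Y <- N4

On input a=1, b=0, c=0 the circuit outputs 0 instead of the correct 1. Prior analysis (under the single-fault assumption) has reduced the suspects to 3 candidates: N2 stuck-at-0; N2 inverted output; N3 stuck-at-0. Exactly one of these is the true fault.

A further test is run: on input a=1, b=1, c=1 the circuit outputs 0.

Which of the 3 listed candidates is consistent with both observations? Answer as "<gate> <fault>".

N2 stuck-at-0

Evaluate each candidate on input a=1, b=1, c=1:
  N2 stuck-at-0: N1=1, N2=0 [stuck-at-0], N3=1, N4=0 → 0 — matches
  N2 inverted output: N1=1, N2=1 [inverted output], N3=0, N4=1 → 1 — eliminated
  N3 stuck-at-0: N1=1, N2=0, N3=0 [stuck-at-0], N4=1 → 1 — eliminated
Only N2 stuck-at-0 reproduces the observed 0.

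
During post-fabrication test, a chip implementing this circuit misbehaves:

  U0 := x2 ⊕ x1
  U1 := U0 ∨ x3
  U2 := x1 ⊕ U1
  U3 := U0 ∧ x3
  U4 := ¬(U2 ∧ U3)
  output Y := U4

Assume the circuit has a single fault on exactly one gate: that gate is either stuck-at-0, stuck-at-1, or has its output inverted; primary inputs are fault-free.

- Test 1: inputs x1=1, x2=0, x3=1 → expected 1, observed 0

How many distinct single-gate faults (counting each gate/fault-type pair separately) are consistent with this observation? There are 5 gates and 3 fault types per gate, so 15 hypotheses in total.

6

Fault-free: U0=1, U1=1, U2=0, U3=1, U4=1 → 1. Observed 0.
  U0: none of the 3 fault types match ✗
  U1: stuck-at-0, inverted output ✓; others ✗
  U2: stuck-at-1, inverted output ✓; others ✗
  U3: none of the 3 fault types match ✗
  U4: stuck-at-0, inverted output ✓; others ✗
Consistent faults: {U1 stuck-at-0, U1 inverted output, U2 stuck-at-1, U2 inverted output, U4 stuck-at-0, U4 inverted output} — 6 in all.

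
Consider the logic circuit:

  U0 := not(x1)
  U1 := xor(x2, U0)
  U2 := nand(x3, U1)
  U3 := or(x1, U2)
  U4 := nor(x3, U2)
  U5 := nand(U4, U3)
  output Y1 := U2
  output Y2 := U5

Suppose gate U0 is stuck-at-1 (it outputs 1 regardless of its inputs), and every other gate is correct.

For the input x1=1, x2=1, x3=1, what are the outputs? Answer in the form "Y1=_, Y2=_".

Propagate with U0 forced: U0=1 [stuck-at-1], U1=0, U2=1, U3=1, U4=0, U5=1.
So the outputs are Y1=1, Y2=1. (Without the fault they would be Y1=0, Y2=1.)

Y1=1, Y2=1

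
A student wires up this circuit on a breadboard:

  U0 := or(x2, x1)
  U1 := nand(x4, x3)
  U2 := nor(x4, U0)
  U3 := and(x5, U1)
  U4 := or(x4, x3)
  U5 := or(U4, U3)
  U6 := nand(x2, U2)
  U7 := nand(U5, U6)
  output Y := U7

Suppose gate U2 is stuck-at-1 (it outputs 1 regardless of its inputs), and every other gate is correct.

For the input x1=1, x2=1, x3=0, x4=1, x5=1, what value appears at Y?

Propagate with U2 forced: U0=1, U1=1, U2=1 [stuck-at-1], U3=1, U4=1, U5=1, U6=0, U7=1.
So Y = 1. (Without the fault it would be 0.)

1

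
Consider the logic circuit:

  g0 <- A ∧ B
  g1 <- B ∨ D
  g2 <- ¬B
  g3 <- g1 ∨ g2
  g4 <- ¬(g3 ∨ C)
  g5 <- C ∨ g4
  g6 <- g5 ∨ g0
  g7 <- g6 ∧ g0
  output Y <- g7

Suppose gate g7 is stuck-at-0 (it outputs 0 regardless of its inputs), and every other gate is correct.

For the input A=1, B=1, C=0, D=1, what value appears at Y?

Propagate with g7 forced: g0=1, g1=1, g2=0, g3=1, g4=0, g5=0, g6=1, g7=0 [stuck-at-0].
So Y = 0. (Without the fault it would be 1.)

0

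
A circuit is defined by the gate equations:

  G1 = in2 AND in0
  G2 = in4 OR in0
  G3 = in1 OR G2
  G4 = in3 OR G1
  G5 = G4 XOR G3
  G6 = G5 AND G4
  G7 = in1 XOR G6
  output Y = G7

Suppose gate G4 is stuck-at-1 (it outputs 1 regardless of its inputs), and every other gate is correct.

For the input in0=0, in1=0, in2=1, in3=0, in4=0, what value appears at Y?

Propagate with G4 forced: G1=0, G2=0, G3=0, G4=1 [stuck-at-1], G5=1, G6=1, G7=1.
So Y = 1. (Without the fault it would be 0.)

1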